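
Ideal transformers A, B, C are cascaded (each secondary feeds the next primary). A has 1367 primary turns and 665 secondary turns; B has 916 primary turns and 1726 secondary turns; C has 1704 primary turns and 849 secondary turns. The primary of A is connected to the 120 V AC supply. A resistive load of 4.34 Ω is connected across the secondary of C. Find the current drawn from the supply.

Secondary of A: V = 120.00 × 665/1367 = 58.376 V.
Secondary of B: V = 58.376 × 1726/916 = 110.00 V.
Secondary of C: V = 110.00 × 849/1704 = 54.805 V.
I_load = 54.805/4.34 = 12.628 A, so P_out = 54.805 × 12.628 = 692.06 W.
All ideal ⇒ P_in = P_out, so I_supply = 692.06/120 = 5.77 A.

I_supply ≈ 5.77 A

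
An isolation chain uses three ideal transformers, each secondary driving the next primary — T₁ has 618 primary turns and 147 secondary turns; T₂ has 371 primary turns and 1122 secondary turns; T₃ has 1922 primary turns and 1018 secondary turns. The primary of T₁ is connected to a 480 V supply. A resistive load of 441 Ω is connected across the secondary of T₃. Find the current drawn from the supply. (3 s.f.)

After T₁: V = 480.00 × 147/618 = 114.17 V.
After T₂: V = 114.17 × 1122/371 = 345.29 V.
After T₃: V = 345.29 × 1018/1922 = 182.89 V.
I_load = 182.89/441 = 0.41471 A, so P_out = 182.89 × 0.41471 = 75.845 W.
All ideal ⇒ P_in = P_out, so I_supply = 75.845/480 = 0.158 A.

I_supply ≈ 0.158 A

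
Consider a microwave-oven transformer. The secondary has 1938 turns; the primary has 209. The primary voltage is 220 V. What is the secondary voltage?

V_s/V_p = N_s/N_p, so V_s = 220 × 1938/209 = 2040 V.

V_s ≈ 2040 V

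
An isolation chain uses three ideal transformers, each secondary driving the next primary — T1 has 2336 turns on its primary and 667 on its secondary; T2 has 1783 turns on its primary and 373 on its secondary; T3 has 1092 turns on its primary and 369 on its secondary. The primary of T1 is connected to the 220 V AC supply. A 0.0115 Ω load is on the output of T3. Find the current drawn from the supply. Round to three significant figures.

I_supply ≈ 7.79 A

After T1: V = 220.00 × 667/2336 = 62.817 V.
After T2: V = 62.817 × 373/1783 = 13.141 V.
After T3: V = 13.141 × 369/1092 = 4.4406 V.
I_load = 4.4406/0.0115 = 386.13 A, so P_out = 4.4406 × 386.13 = 1714.7 W.
All ideal ⇒ P_in = P_out, so I_supply = 1714.7/220 = 7.79 A.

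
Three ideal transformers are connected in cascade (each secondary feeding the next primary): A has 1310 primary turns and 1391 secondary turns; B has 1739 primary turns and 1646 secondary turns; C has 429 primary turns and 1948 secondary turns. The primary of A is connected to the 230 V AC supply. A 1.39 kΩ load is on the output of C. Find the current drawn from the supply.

I_supply ≈ 3.45 A

After A: V = 230.00 × 1391/1310 = 244.22 V.
After B: V = 244.22 × 1646/1739 = 231.16 V.
After C: V = 231.16 × 1948/429 = 1049.7 V.
I_load = 1049.7/1390 = 0.75515 A, so P_out = 1049.7 × 0.75515 = 792.64 W.
All ideal ⇒ P_in = P_out, so I_supply = 792.64/230 = 3.45 A.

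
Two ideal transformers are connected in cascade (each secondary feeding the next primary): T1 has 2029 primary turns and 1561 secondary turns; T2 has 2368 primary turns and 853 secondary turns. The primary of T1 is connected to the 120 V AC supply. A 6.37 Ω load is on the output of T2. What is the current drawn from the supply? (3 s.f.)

Secondary of T1: V = 120.00 × 1561/2029 = 92.321 V.
Secondary of T2: V = 92.321 × 853/2368 = 33.256 V.
I_load = 33.256/6.37 = 5.2207 A, so P_out = 33.256 × 5.2207 = 173.62 W.
All ideal ⇒ P_in = P_out, so I_supply = 173.62/120 = 1.45 A.

I_supply ≈ 1.45 A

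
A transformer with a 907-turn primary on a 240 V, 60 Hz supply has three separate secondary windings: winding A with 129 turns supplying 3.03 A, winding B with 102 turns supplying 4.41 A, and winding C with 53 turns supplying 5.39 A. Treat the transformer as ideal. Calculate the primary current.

V_A = 240 × 129/907 = 34.135 V; V_B = 240 × 102/907 = 26.990 V; V_C = 240 × 53/907 = 14.024 V.
P_out = V_A I_A + V_B I_B + V_C I_C = 34.135×3.03 + 26.990×4.41 + 14.024×5.39 = 103.43 + 119.03 + 75.591 = 298.04 W.
Ideal ⇒ P_in = P_out, so I_p = P_out/V_p = 298.04/240 = 1.24 A.

I_p ≈ 1.24 A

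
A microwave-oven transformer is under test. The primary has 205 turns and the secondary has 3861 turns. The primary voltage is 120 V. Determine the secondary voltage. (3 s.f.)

V_s/V_p = N_s/N_p, so V_s = 120 × 3861/205 = 2260 V.

V_s ≈ 2260 V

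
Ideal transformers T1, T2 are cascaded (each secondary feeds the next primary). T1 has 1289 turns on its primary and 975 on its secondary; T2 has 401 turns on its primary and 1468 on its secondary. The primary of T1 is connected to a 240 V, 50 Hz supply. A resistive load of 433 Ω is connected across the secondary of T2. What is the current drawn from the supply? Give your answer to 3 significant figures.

I_supply ≈ 4.25 A

Secondary of T1: V = 240.00 × 975/1289 = 181.54 V.
Secondary of T2: V = 181.54 × 1468/401 = 664.58 V.
I_load = 664.58/433 = 1.5348 A, so P_out = 664.58 × 1.5348 = 1020.0 W.
All ideal ⇒ P_in = P_out, so I_supply = 1020.0/240 = 4.25 A.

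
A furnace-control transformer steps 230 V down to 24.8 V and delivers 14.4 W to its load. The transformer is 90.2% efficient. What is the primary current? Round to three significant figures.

I_p ≈ 0.0694 A

P_in = P_out/η = 14.4/0.902 = 15.965 W.
I_p = P_in/V_p = 15.965/230 = 0.0694 A.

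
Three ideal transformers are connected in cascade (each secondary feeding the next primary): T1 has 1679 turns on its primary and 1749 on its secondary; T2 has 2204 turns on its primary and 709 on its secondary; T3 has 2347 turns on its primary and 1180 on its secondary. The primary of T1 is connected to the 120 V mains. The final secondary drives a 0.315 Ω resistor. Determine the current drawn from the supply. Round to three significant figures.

I_supply ≈ 10.8 A

Secondary of T1: V = 120.00 × 1749/1679 = 125.00 V.
Secondary of T2: V = 125.00 × 709/2204 = 40.212 V.
Secondary of T3: V = 40.212 × 1180/2347 = 20.217 V.
I_load = 20.217/0.315 = 64.182 A, so P_out = 20.217 × 64.182 = 1297.6 W.
All ideal ⇒ P_in = P_out, so I_supply = 1297.6/120 = 10.8 A.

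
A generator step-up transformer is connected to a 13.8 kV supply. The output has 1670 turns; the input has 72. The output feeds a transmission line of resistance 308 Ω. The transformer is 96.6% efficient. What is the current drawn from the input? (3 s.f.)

I_in ≈ 25000 A

V_out = 13800 × 1670/72 = 320080 V.
I_out = V_out/R = 320080/308 = 1039.2 A.
P_out = V_out I_out = 320080 × 1039.2 = 3.3264×10^8 W.
P_in = P_out/η = 3.3264×10^8/0.966 = 3.4435×10^8 W.
I_in = P_in/V_in = 3.4435×10^8/13800 = 25000 A.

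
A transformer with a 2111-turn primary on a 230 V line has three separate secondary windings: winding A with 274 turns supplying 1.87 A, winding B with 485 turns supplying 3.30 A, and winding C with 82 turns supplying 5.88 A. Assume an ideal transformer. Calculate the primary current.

I_p ≈ 1.23 A

V_A = 230 × 274/2111 = 29.853 V; V_B = 230 × 485/2111 = 52.842 V; V_C = 230 × 82/2111 = 8.9342 V.
P_out = V_A I_A + V_B I_B + V_C I_C = 29.853×1.87 + 52.842×3.30 + 8.9342×5.88 = 55.825 + 174.38 + 52.533 = 282.74 W.
Ideal ⇒ P_in = P_out, so I_p = P_out/V_p = 282.74/230 = 1.23 A.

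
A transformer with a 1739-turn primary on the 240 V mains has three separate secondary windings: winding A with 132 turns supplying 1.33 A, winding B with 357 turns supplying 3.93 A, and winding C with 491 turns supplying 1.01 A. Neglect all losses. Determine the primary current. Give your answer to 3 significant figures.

I_p ≈ 1.19 A

V_A = 240 × 132/1739 = 18.217 V; V_B = 240 × 357/1739 = 49.270 V; V_C = 240 × 491/1739 = 67.763 V.
P_out = V_A I_A + V_B I_B + V_C I_C = 18.217×1.33 + 49.270×3.93 + 67.763×1.01 = 24.229 + 193.63 + 68.441 = 286.30 W.
Ideal ⇒ P_in = P_out, so I_p = P_out/V_p = 286.30/240 = 1.19 A.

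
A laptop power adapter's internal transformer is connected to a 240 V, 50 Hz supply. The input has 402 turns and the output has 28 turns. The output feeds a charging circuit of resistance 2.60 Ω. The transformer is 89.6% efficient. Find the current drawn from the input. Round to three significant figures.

I_in ≈ 0.500 A

V_out = 240 × 28/402 = 16.716 V.
I_out = V_out/R = 16.716/2.60 = 6.4294 A.
P_out = V_out I_out = 16.716 × 6.4294 = 107.48 W.
P_in = P_out/η = 107.48/0.896 = 119.95 W.
I_in = P_in/V_in = 119.95/240 = 0.500 A.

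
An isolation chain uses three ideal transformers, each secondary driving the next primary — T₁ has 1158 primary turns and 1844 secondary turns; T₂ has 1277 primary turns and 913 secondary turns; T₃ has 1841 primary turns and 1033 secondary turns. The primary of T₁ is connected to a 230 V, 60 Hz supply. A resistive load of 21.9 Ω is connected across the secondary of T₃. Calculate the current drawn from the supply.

I_supply ≈ 4.29 A

Secondary of T₁: V = 230.00 × 1844/1158 = 366.25 V.
Secondary of T₂: V = 366.25 × 913/1277 = 261.85 V.
Secondary of T₃: V = 261.85 × 1033/1841 = 146.93 V.
I_load = 146.93/21.9 = 6.7091 A, so P_out = 146.93 × 6.7091 = 985.76 W.
All ideal ⇒ P_in = P_out, so I_supply = 985.76/230 = 4.29 A.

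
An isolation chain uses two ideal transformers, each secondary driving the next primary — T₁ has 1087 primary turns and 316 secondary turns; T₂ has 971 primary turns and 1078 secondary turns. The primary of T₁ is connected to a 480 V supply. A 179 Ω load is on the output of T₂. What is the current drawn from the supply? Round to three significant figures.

I_supply ≈ 0.279 A

Secondary of T₁: V = 480.00 × 316/1087 = 139.54 V.
Secondary of T₂: V = 139.54 × 1078/971 = 154.92 V.
I_load = 154.92/179 = 0.86546 A, so P_out = 154.92 × 0.86546 = 134.07 W.
All ideal ⇒ P_in = P_out, so I_supply = 134.07/480 = 0.279 A.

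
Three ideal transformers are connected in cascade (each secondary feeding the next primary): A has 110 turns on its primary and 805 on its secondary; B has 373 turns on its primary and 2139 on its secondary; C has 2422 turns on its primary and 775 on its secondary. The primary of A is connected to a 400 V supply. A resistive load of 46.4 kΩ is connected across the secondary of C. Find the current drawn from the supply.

I_supply ≈ 1.55 A

Secondary of A: V = 400.00 × 805/110 = 2927.3 V.
Secondary of B: V = 2927.3 × 2139/373 = 16787 V.
Secondary of C: V = 16787 × 775/2422 = 5371.5 V.
I_load = 5371.5/46400 = 0.11576 A, so P_out = 5371.5 × 0.11576 = 621.82 W.
All ideal ⇒ P_in = P_out, so I_supply = 621.82/400 = 1.55 A.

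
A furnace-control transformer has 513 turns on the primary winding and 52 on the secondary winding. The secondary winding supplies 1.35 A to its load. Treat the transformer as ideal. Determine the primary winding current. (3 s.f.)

I_p ≈ 0.137 A

For an ideal transformer I_p/I_s = N_s/N_p, so I_p = 1.35 × 52/513 = 0.137 A.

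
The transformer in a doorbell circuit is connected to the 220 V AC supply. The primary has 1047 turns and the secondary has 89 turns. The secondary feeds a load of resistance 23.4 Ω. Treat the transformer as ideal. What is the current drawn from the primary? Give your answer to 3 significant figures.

V_s = V_p × N_s/N_p = 220 × 89/1047 = 18.701 V.
I_s = V_s/R = 18.701/23.4 = 0.79919 A.
For an ideal transformer I_p N_p = I_s N_s, so I_p = 0.79919 × 89/1047 = 0.0679 A.

I_p ≈ 0.0679 A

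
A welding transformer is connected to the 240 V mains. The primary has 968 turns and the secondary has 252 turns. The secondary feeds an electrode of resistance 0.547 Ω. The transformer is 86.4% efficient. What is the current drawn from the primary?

V_s = 240 × 252/968 = 62.479 V.
I_s = V_s/R = 62.479/0.547 = 114.22 A.
P_out = V_s I_s = 62.479 × 114.22 = 7136.5 W.
P_in = P_out/η = 7136.5/0.864 = 8259.8 W.
I_p = P_in/V_p = 8259.8/240 = 34.4 A.

I_p ≈ 34.4 A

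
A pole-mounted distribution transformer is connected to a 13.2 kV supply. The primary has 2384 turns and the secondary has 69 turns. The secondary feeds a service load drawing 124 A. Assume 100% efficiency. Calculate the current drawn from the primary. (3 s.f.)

I_p ≈ 3.59 A

For an ideal transformer I_p N_p = I_s N_s, so I_p = 124 × 69/2384 = 3.59 A.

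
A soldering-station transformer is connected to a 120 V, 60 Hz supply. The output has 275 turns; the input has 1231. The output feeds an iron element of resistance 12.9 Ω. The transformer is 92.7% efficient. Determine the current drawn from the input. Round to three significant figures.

V_out = 120 × 275/1231 = 26.807 V.
I_out = V_out/R = 26.807/12.9 = 2.0781 A.
P_out = V_out I_out = 26.807 × 2.0781 = 55.709 W.
P_in = P_out/η = 55.709/0.927 = 60.096 W.
I_in = P_in/V_in = 60.096/120 = 0.501 A.

I_in ≈ 0.501 A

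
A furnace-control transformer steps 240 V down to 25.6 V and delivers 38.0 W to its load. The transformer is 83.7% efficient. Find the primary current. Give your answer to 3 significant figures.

P_in = P_out/η = 38.0/0.837 = 45.400 W.
I_p = P_in/V_p = 45.400/240 = 0.189 A.

I_p ≈ 0.189 A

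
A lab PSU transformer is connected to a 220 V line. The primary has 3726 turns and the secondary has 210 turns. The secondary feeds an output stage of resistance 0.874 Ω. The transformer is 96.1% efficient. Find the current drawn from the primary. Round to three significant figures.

I_p ≈ 0.832 A

V_s = 220 × 210/3726 = 12.399 V.
I_s = V_s/R = 12.399/0.874 = 14.187 A.
P_out = V_s I_s = 12.399 × 14.187 = 175.91 W.
P_in = P_out/η = 175.91/0.961 = 183.05 W.
I_p = P_in/V_p = 183.05/220 = 0.832 A.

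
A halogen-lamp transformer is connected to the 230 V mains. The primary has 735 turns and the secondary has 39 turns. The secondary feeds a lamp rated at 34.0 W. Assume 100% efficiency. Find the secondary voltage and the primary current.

V_s = V_p × N_s/N_p = 230 × 39/735 = 12.204 V.
I_s = P/V_s = 34.0/12.204 = 2.7860 A.
I_p = I_s × N_s/N_p = 2.7860 × 39/735 = 0.148 A.

V_s ≈ 12.2 V, I_p ≈ 0.148 A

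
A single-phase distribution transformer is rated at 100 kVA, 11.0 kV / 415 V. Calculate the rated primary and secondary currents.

I_p = S/V_p = 100000/11000 = 9.09 A.
I_s = S/V_s = 100000/415 = 241 A.

I_p ≈ 9.09 A, I_s ≈ 241 A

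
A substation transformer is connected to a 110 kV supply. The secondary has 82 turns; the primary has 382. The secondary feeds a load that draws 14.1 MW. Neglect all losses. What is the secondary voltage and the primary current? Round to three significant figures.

V_s ≈ 23600 V, I_p ≈ 128 A

V_s = V_p × N_s/N_p = 110000 × 82/382 = 23613 V.
I_s = P/V_s = 1.41×10^7/23613 = 597.14 A.
I_p = I_s × N_s/N_p = 597.14 × 82/382 = 128 A.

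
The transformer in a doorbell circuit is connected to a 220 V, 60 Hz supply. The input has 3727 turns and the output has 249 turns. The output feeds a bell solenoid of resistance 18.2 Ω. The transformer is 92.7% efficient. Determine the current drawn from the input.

V_out = 220 × 249/3727 = 14.698 V.
I_out = V_out/R = 14.698/18.2 = 0.80759 A.
P_out = V_out I_out = 14.698 × 0.80759 = 11.870 W.
P_in = P_out/η = 11.870/0.927 = 12.805 W.
I_in = P_in/V_in = 12.805/220 = 0.0582 A.

I_in ≈ 0.0582 A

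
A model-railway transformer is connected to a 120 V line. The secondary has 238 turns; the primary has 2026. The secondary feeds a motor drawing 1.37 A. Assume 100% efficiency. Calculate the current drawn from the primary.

I_p ≈ 0.161 A

For an ideal transformer I_p N_p = I_s N_s, so I_p = 1.37 × 238/2026 = 0.161 A.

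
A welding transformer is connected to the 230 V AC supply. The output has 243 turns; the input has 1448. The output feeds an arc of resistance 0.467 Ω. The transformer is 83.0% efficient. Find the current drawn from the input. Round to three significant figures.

V_out = 230 × 243/1448 = 38.598 V.
I_out = V_out/R = 38.598/0.467 = 82.651 A.
P_out = V_out I_out = 38.598 × 82.651 = 3190.2 W.
P_in = P_out/η = 3190.2/0.830 = 3843.6 W.
I_in = P_in/V_in = 3843.6/230 = 16.7 A.

I_in ≈ 16.7 A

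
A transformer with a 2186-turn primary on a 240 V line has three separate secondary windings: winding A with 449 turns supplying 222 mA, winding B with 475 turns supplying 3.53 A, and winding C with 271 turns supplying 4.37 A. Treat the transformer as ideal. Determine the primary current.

V_A = 240 × 449/2186 = 49.296 V; V_B = 240 × 475/2186 = 52.150 V; V_C = 240 × 271/2186 = 29.753 V.
P_out = V_A I_A + V_B I_B + V_C I_C = 49.296×0.222 + 52.150×3.53 + 29.753×4.37 = 10.944 + 184.09 + 130.02 = 325.05 W.
Ideal ⇒ P_in = P_out, so I_p = P_out/V_p = 325.05/240 = 1.35 A.

I_p ≈ 1.35 A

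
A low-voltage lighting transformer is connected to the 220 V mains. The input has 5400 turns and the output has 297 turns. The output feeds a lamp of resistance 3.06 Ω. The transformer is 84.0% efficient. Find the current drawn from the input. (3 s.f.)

V_out = 220 × 297/5400 = 12.100 V.
I_out = V_out/R = 12.100/3.06 = 3.9542 A.
P_out = V_out I_out = 12.100 × 3.9542 = 47.846 W.
P_in = P_out/η = 47.846/0.840 = 56.960 W.
I_in = P_in/V_in = 56.960/220 = 0.259 A.

I_in ≈ 0.259 A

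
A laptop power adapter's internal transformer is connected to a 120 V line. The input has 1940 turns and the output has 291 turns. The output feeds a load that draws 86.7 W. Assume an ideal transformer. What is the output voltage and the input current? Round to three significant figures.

V_out = V_in × N_out/N_in = 120 × 291/1940 = 18.000 V.
I_out = P/V_out = 86.7/18.000 = 4.8167 A.
I_in = I_out × N_out/N_in = 4.8167 × 291/1940 = 0.722 A.

V_out ≈ 18.0 V, I_in ≈ 0.722 A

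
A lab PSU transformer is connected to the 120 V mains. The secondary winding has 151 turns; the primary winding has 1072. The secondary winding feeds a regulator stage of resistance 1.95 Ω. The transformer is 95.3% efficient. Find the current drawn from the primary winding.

V_s = 120 × 151/1072 = 16.903 V.
I_s = V_s/R = 16.903/1.95 = 8.6682 A.
P_out = V_s I_s = 16.903 × 8.6682 = 146.52 W.
P_in = P_out/η = 146.52/0.953 = 153.74 W.
I_p = P_in/V_p = 153.74/120 = 1.28 A.

I_p ≈ 1.28 A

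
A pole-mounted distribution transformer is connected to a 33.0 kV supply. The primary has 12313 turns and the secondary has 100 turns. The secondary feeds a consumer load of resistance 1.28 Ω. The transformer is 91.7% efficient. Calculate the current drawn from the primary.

V_s = 33000 × 100/12313 = 268.01 V.
I_s = V_s/R = 268.01/1.28 = 209.38 A.
P_out = V_s I_s = 268.01 × 209.38 = 56116 W.
P_in = P_out/η = 56116/0.917 = 61196 W.
I_p = P_in/V_p = 61196/33000 = 1.85 A.

I_p ≈ 1.85 A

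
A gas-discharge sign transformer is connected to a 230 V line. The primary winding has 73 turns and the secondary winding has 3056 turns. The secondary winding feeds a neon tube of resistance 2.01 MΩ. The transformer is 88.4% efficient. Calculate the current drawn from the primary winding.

V_s = 230 × 3056/73 = 9628.5 V.
I_s = V_s/R = 9628.5/(2.01×10^6) = 0.0047903 A.
P_out = V_s I_s = 9628.5 × 0.0047903 = 46.123 W.
P_in = P_out/η = 46.123/0.884 = 52.176 W.
I_p = P_in/V_p = 52.176/230 = 0.227 A.

I_p ≈ 0.227 A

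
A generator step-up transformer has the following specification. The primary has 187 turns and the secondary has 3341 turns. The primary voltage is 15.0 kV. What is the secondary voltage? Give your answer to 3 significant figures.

V_s/V_p = N_s/N_p, so V_s = 15000 × 3341/187 = 268000 V.

V_s ≈ 268000 V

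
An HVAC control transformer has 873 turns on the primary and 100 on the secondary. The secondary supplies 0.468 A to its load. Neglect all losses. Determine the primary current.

For an ideal transformer I_p/I_s = N_s/N_p, so I_p = 0.468 × 100/873 = 0.0536 A.

I_p ≈ 0.0536 A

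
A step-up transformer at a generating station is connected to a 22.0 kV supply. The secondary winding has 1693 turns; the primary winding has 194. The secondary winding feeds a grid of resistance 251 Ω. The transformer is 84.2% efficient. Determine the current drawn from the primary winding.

V_s = 22000 × 1693/194 = 191990 V.
I_s = V_s/R = 191990/251 = 764.90 A.
P_out = V_s I_s = 191990 × 764.90 = 1.4685×10^8 W.
P_in = P_out/η = 1.4685×10^8/0.842 = 1.7441×10^8 W.
I_p = P_in/V_p = 1.7441×10^8/22000 = 7930 A.

I_p ≈ 7930 A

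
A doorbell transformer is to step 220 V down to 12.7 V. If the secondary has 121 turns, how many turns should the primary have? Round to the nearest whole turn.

N_p = 2096 turns

N_p/N_s = V_p/V_s, so N_p = 121 × 220/12.7 = 2096.1 ≈ 2096 turns.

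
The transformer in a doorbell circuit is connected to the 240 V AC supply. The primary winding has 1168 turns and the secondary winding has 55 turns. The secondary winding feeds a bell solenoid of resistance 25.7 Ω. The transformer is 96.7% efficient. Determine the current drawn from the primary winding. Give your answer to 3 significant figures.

V_s = 240 × 55/1168 = 11.301 V.
I_s = V_s/R = 11.301/25.7 = 0.43974 A.
P_out = V_s I_s = 11.301 × 0.43974 = 4.9697 W.
P_in = P_out/η = 4.9697/0.967 = 5.1393 W.
I_p = P_in/V_p = 5.1393/240 = 0.0214 A.

I_p ≈ 0.0214 A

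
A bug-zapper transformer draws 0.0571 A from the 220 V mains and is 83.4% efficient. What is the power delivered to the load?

P_out ≈ 10.5 W

P_in = V_p I_p = 220 × 0.0571 = 12.562 W.
P_out = η P_in = 0.834 × 12.562 = 10.5 W.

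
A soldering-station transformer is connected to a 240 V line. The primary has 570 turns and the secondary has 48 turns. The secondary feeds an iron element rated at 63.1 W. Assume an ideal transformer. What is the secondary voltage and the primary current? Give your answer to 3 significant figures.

V_s = V_p × N_s/N_p = 240 × 48/570 = 20.211 V.
I_s = P/V_s = 63.1/20.211 = 3.1221 A.
I_p = I_s × N_s/N_p = 3.1221 × 48/570 = 0.263 A.

V_s ≈ 20.2 V, I_p ≈ 0.263 A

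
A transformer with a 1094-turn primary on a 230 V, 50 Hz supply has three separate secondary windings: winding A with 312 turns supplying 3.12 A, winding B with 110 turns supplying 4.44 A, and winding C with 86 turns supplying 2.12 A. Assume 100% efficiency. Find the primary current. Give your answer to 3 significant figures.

I_p ≈ 1.50 A

V_A = 230 × 312/1094 = 65.594 V; V_B = 230 × 110/1094 = 23.126 V; V_C = 230 × 86/1094 = 18.080 V.
P_out = V_A I_A + V_B I_B + V_C I_C = 65.594×3.12 + 23.126×4.44 + 18.080×2.12 = 204.65 + 102.68 + 38.331 = 345.66 W.
Ideal ⇒ P_in = P_out, so I_p = P_out/V_p = 345.66/230 = 1.50 A.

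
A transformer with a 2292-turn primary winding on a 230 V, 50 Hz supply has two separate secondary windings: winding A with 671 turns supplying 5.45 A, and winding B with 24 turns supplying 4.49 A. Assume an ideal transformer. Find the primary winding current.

I_p ≈ 1.64 A

V_A = 230 × 671/2292 = 67.334 V; V_B = 230 × 24/2292 = 2.4084 V.
P_out = V_A I_A + V_B I_B = 67.334×5.45 + 2.4084×4.49 = 366.97 + 10.814 = 377.79 W.
Ideal ⇒ P_in = P_out, so I_p = P_out/V_p = 377.79/230 = 1.64 A.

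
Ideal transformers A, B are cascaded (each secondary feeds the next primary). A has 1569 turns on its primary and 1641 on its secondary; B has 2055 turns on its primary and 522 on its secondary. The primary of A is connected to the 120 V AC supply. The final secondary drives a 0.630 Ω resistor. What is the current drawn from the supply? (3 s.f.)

I_supply ≈ 13.4 A

After A: V = 120.00 × 1641/1569 = 125.51 V.
After B: V = 125.51 × 522/2055 = 31.881 V.
I_load = 31.881/0.630 = 50.604 A, so P_out = 31.881 × 50.604 = 1613.3 W.
All ideal ⇒ P_in = P_out, so I_supply = 1613.3/120 = 13.4 A.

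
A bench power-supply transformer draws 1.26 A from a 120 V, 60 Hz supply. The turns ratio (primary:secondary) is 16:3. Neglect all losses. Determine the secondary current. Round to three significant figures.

I_s ≈ 6.72 A

I_s/I_p = N_p/N_s, so I_s = 1.26 × 16/3 = 6.72 A.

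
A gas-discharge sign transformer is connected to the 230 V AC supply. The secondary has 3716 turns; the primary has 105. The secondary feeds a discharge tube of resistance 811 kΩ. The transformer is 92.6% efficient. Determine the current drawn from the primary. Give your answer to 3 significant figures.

I_p ≈ 0.384 A

V_s = 230 × 3716/105 = 8139.8 V.
I_s = V_s/R = 8139.8/811000 = 0.010037 A.
P_out = V_s I_s = 8139.8 × 0.010037 = 81.697 W.
P_in = P_out/η = 81.697/0.926 = 88.226 W.
I_p = P_in/V_p = 88.226/230 = 0.384 A.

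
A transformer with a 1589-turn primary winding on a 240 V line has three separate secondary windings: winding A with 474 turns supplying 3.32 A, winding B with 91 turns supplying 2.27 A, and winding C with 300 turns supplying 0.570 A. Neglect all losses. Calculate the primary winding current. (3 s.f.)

V_A = 240 × 474/1589 = 71.592 V; V_B = 240 × 91/1589 = 13.744 V; V_C = 240 × 300/1589 = 45.312 V.
P_out = V_A I_A + V_B I_B + V_C I_C = 71.592×3.32 + 13.744×2.27 + 45.312×0.570 = 237.69 + 31.200 + 25.828 = 294.71 W.
Ideal ⇒ P_in = P_out, so I_p = P_out/V_p = 294.71/240 = 1.23 A.

I_p ≈ 1.23 A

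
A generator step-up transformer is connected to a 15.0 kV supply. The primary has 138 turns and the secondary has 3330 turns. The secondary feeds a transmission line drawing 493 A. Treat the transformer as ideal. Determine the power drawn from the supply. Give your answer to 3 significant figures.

P ≈ 1.78×10^8 W

I_p = I_s × N_s/N_p = 493 × 3330/138 = 11896 A.
P = V_p I_p = 15000 × 11896 = 1.78×10^8 W.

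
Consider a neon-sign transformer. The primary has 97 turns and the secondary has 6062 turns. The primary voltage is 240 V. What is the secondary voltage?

V_s ≈ 15000 V

V_s/V_p = N_s/N_p, so V_s = 240 × 6062/97 = 15000 V.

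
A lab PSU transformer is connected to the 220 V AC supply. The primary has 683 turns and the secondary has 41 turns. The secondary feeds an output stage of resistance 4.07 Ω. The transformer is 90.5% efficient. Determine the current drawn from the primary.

V_s = 220 × 41/683 = 13.206 V.
I_s = V_s/R = 13.206/4.07 = 3.2448 A.
P_out = V_s I_s = 13.206 × 3.2448 = 42.853 W.
P_in = P_out/η = 42.853/0.905 = 47.351 W.
I_p = P_in/V_p = 47.351/220 = 0.215 A.

I_p ≈ 0.215 A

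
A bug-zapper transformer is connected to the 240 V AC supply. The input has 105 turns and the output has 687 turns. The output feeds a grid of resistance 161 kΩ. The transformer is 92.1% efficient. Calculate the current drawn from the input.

I_in ≈ 0.0693 A

V_out = 240 × 687/105 = 1570.3 V.
I_out = V_out/R = 1570.3/161000 = 0.0097533 A.
P_out = V_out I_out = 1570.3 × 0.0097533 = 15.316 W.
P_in = P_out/η = 15.316/0.921 = 16.629 W.
I_in = P_in/V_in = 16.629/240 = 0.0693 A.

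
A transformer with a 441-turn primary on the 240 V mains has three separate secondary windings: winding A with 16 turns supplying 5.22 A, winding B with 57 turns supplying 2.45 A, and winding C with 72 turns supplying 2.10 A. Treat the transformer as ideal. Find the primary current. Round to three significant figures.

V_A = 240 × 16/441 = 8.7075 V; V_B = 240 × 57/441 = 31.020 V; V_C = 240 × 72/441 = 39.184 V.
P_out = V_A I_A + V_B I_B + V_C I_C = 8.7075×5.22 + 31.020×2.45 + 39.184×2.10 = 45.453 + 76.000 + 82.286 = 203.74 W.
Ideal ⇒ P_in = P_out, so I_p = P_out/V_p = 203.74/240 = 0.849 A.

I_p ≈ 0.849 A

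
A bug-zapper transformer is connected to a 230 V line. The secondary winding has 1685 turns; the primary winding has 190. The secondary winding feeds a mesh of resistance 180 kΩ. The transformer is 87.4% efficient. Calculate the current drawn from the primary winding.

V_s = 230 × 1685/190 = 2039.7 V.
I_s = V_s/R = 2039.7/180000 = 0.011332 A.
P_out = V_s I_s = 2039.7 × 0.011332 = 23.114 W.
P_in = P_out/η = 23.114/0.874 = 26.446 W.
I_p = P_in/V_p = 26.446/230 = 0.115 A.

I_p ≈ 0.115 A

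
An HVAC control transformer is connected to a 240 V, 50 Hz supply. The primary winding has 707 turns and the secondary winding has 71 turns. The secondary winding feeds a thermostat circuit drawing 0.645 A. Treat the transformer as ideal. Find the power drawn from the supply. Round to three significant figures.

I_p = I_s × N_s/N_p = 0.645 × 71/707 = 0.064774 A.
P = V_p I_p = 240 × 0.064774 = 15.5 W.

P ≈ 15.5 W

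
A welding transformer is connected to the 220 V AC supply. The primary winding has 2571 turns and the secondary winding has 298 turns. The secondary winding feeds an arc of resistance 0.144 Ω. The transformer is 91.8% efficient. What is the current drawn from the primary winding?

I_p ≈ 22.4 A

V_s = 220 × 298/2571 = 25.500 V.
I_s = V_s/R = 25.500/0.144 = 177.08 A.
P_out = V_s I_s = 25.500 × 177.08 = 4515.6 W.
P_in = P_out/η = 4515.6/0.918 = 4918.9 W.
I_p = P_in/V_p = 4918.9/220 = 22.4 A.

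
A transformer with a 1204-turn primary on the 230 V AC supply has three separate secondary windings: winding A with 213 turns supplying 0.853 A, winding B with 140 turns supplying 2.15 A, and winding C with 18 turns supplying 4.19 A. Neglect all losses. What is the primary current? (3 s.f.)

I_p ≈ 0.464 A

V_A = 230 × 213/1204 = 40.689 V; V_B = 230 × 140/1204 = 26.744 V; V_C = 230 × 18/1204 = 3.4385 V.
P_out = V_A I_A + V_B I_B + V_C I_C = 40.689×0.853 + 26.744×2.15 + 3.4385×4.19 = 34.708 + 57.500 + 14.407 = 106.62 W.
Ideal ⇒ P_in = P_out, so I_p = P_out/V_p = 106.62/230 = 0.464 A.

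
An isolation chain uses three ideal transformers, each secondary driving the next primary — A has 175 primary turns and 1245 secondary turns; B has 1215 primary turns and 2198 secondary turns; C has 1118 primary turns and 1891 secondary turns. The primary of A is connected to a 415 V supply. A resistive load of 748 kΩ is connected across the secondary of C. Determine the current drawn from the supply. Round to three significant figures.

I_supply ≈ 0.263 A

Secondary of A: V = 415.00 × 1245/175 = 2952.4 V.
Secondary of B: V = 2952.4 × 2198/1215 = 5341.1 V.
Secondary of C: V = 5341.1 × 1891/1118 = 9034.0 V.
I_load = 9034.0/748000 = 0.012078 A, so P_out = 9034.0 × 0.012078 = 109.11 W.
All ideal ⇒ P_in = P_out, so I_supply = 109.11/415 = 0.263 A.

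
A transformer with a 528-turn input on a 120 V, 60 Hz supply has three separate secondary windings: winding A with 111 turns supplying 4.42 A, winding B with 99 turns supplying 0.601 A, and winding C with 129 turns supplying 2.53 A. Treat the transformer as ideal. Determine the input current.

I_in ≈ 1.66 A

V_A = 120 × 111/528 = 25.227 V; V_B = 120 × 99/528 = 22.500 V; V_C = 120 × 129/528 = 29.318 V.
P_out = V_A I_A + V_B I_B + V_C I_C = 25.227×4.42 + 22.500×0.601 + 29.318×2.53 = 111.50 + 13.522 + 74.175 = 199.20 W.
Ideal ⇒ P_in = P_out, so I_in = P_out/V_in = 199.20/120 = 1.66 A.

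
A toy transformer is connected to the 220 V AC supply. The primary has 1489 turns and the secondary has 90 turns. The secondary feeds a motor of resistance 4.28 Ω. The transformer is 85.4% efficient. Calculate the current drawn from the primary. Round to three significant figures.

V_s = 220 × 90/1489 = 13.298 V.
I_s = V_s/R = 13.298/4.28 = 3.1069 A.
P_out = V_s I_s = 13.298 × 3.1069 = 41.314 W.
P_in = P_out/η = 41.314/0.854 = 48.377 W.
I_p = P_in/V_p = 48.377/220 = 0.220 A.

I_p ≈ 0.220 A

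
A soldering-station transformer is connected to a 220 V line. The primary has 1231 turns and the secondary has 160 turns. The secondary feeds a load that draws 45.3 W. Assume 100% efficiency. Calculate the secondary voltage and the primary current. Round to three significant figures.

V_s = V_p × N_s/N_p = 220 × 160/1231 = 28.595 V.
I_s = P/V_s = 45.3/28.595 = 1.5842 A.
I_p = I_s × N_s/N_p = 1.5842 × 160/1231 = 0.206 A.

V_s ≈ 28.6 V, I_p ≈ 0.206 A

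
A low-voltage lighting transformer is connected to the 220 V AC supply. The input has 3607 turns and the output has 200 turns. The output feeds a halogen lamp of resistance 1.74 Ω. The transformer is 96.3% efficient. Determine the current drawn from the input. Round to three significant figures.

I_in ≈ 0.404 A

V_out = 220 × 200/3607 = 12.199 V.
I_out = V_out/R = 12.199/1.74 = 7.0106 A.
P_out = V_out I_out = 12.199 × 7.0106 = 85.519 W.
P_in = P_out/η = 85.519/0.963 = 88.805 W.
I_in = P_in/V_in = 88.805/220 = 0.404 A.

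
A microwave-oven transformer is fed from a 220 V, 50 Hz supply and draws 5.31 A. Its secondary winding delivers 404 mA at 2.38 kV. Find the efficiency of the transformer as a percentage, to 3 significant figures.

P_in = 220 × 5.31 = 1168.20 W.
P_out = 2380 × 0.404 = 961.520 W.
η = P_out/P_in = 961.520/1168.20 = 0.823.

η ≈ 82.3%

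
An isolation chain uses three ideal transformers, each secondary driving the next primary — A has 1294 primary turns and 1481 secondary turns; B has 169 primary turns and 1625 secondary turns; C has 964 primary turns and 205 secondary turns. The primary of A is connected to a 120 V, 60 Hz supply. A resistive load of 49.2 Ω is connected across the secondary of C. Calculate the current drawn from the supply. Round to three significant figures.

After A: V = 120.00 × 1481/1294 = 137.34 V.
After B: V = 137.34 × 1625/169 = 1320.6 V.
After C: V = 1320.6 × 205/964 = 280.83 V.
I_load = 280.83/49.2 = 5.7080 A, so P_out = 280.83 × 5.7080 = 1603.0 W.
All ideal ⇒ P_in = P_out, so I_supply = 1603.0/120 = 13.4 A.

I_supply ≈ 13.4 A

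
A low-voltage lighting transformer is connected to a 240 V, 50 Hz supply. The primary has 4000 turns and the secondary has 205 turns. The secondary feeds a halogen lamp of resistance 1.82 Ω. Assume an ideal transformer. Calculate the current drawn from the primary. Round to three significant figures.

V_s = V_p × N_s/N_p = 240 × 205/4000 = 12.300 V.
I_s = V_s/R = 12.300/1.82 = 6.7582 A.
For an ideal transformer I_p N_p = I_s N_s, so I_p = 6.7582 × 205/4000 = 0.346 A.

I_p ≈ 0.346 A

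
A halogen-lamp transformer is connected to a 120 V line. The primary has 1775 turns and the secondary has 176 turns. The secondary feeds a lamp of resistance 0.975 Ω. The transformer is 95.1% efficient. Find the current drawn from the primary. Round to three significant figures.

I_p ≈ 1.27 A

V_s = 120 × 176/1775 = 11.899 V.
I_s = V_s/R = 11.899/0.975 = 12.204 A.
P_out = V_s I_s = 11.899 × 12.204 = 145.21 W.
P_in = P_out/η = 145.21/0.951 = 152.69 W.
I_p = P_in/V_p = 152.69/120 = 1.27 A.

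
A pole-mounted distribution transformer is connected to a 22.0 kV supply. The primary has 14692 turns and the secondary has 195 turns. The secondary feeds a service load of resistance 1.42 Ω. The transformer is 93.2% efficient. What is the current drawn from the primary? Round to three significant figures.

V_s = 22000 × 195/14692 = 292.00 V.
I_s = V_s/R = 292.00/1.42 = 205.63 A.
P_out = V_s I_s = 292.00 × 205.63 = 60043 W.
P_in = P_out/η = 60043/0.932 = 64424 W.
I_p = P_in/V_p = 64424/22000 = 2.93 A.

I_p ≈ 2.93 A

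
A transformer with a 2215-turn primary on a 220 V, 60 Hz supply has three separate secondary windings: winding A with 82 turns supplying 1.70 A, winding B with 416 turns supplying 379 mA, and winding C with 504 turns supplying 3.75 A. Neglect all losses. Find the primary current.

V_A = 220 × 82/2215 = 8.1445 V; V_B = 220 × 416/2215 = 41.318 V; V_C = 220 × 504/2215 = 50.059 V.
P_out = V_A I_A + V_B I_B + V_C I_C = 8.1445×1.70 + 41.318×0.379 + 50.059×3.75 = 13.846 + 15.660 + 187.72 = 217.23 W.
Ideal ⇒ P_in = P_out, so I_p = P_out/V_p = 217.23/220 = 0.987 A.

I_p ≈ 0.987 A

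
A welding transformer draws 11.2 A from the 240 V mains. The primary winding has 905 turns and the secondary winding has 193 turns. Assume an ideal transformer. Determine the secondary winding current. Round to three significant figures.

I_s/I_p = N_p/N_s, so I_s = 11.2 × 905/193 = 52.5 A.

I_s ≈ 52.5 A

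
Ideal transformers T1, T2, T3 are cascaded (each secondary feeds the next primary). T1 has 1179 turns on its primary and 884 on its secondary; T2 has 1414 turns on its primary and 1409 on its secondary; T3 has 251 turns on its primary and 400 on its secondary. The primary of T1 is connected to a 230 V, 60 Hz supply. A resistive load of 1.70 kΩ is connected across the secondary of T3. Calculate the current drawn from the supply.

I_supply ≈ 0.192 A

After T1: V = 230.00 × 884/1179 = 172.45 V.
After T2: V = 172.45 × 1409/1414 = 171.84 V.
After T3: V = 171.84 × 400/251 = 273.85 V.
I_load = 273.85/1700 = 0.16109 A, so P_out = 273.85 × 0.16109 = 44.114 W.
All ideal ⇒ P_in = P_out, so I_supply = 44.114/230 = 0.192 A.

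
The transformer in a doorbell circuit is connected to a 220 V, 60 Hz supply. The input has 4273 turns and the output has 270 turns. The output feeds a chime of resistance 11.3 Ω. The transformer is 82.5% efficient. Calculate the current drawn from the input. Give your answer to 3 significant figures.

I_in ≈ 0.0942 A

V_out = 220 × 270/4273 = 13.901 V.
I_out = V_out/R = 13.901/11.3 = 1.2302 A.
P_out = V_out I_out = 13.901 × 1.2302 = 17.101 W.
P_in = P_out/η = 17.101/0.825 = 20.729 W.
I_in = P_in/V_in = 20.729/220 = 0.0942 A.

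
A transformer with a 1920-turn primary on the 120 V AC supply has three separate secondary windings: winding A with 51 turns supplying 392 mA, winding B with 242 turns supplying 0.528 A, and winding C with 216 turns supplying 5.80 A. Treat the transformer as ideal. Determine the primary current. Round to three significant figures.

I_p ≈ 0.729 A

V_A = 120 × 51/1920 = 3.1875 V; V_B = 120 × 242/1920 = 15.125 V; V_C = 120 × 216/1920 = 13.500 V.
P_out = V_A I_A + V_B I_B + V_C I_C = 3.1875×0.392 + 15.125×0.528 + 13.500×5.80 = 1.2495 + 7.9860 + 78.300 = 87.535 W.
Ideal ⇒ P_in = P_out, so I_p = P_out/V_p = 87.535/120 = 0.729 A.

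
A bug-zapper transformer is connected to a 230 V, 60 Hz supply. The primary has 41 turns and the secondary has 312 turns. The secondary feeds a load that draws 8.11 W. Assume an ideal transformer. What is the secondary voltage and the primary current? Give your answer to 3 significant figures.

V_s = V_p × N_s/N_p = 230 × 312/41 = 1750.2 V.
I_s = P/V_s = 8.11/1750.2 = 0.0046336 A.
I_p = I_s × N_s/N_p = 0.0046336 × 312/41 = 0.0353 A.

V_s ≈ 1750 V, I_p ≈ 0.0353 A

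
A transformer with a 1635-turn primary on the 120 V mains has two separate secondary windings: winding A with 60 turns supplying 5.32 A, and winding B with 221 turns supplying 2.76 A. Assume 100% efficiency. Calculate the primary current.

I_p ≈ 0.568 A

V_A = 120 × 60/1635 = 4.4037 V; V_B = 120 × 221/1635 = 16.220 V.
P_out = V_A I_A + V_B I_B = 4.4037×5.32 + 16.220×2.76 = 23.428 + 44.768 = 68.195 W.
Ideal ⇒ P_in = P_out, so I_p = P_out/V_p = 68.195/120 = 0.568 A.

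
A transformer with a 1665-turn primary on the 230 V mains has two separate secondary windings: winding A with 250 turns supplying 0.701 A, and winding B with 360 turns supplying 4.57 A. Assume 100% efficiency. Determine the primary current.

V_A = 230 × 250/1665 = 34.535 V; V_B = 230 × 360/1665 = 49.730 V.
P_out = V_A I_A + V_B I_B = 34.535×0.701 + 49.730×4.57 = 24.209 + 227.26 = 251.47 W.
Ideal ⇒ P_in = P_out, so I_p = P_out/V_p = 251.47/230 = 1.09 A.

I_p ≈ 1.09 A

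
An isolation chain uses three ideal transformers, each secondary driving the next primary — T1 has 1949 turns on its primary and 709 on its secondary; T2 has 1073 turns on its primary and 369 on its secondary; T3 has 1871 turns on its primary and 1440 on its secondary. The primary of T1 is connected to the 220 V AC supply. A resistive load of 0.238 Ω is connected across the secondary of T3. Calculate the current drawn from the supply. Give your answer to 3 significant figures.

After T1: V = 220.00 × 709/1949 = 80.031 V.
After T2: V = 80.031 × 369/1073 = 27.522 V.
After T3: V = 27.522 × 1440/1871 = 21.182 V.
I_load = 21.182/0.238 = 89.001 A, so P_out = 21.182 × 89.001 = 1885.2 W.
All ideal ⇒ P_in = P_out, so I_supply = 1885.2/220 = 8.57 A.

I_supply ≈ 8.57 A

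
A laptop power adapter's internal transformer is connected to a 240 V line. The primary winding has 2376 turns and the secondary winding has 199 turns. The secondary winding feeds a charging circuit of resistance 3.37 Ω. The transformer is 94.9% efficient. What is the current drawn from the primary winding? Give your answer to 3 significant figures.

I_p ≈ 0.526 A

V_s = 240 × 199/2376 = 20.101 V.
I_s = V_s/R = 20.101/3.37 = 5.9647 A.
P_out = V_s I_s = 20.101 × 5.9647 = 119.90 W.
P_in = P_out/η = 119.90/0.949 = 126.34 W.
I_p = P_in/V_p = 126.34/240 = 0.526 A.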